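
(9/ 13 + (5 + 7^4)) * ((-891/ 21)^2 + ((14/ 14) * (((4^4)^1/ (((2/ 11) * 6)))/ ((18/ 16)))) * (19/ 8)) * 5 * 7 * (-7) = -158367858715/ 117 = -1353571442.01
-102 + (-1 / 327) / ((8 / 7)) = -266839 / 2616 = -102.00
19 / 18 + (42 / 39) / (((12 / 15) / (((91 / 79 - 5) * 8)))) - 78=-2188475 / 18486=-118.39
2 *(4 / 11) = 8 / 11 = 0.73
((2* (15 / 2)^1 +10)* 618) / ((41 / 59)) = 911550 / 41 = 22232.93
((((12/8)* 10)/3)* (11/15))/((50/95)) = 209/30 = 6.97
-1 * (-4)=4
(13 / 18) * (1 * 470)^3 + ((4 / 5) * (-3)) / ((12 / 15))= 674849473 / 9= 74983274.78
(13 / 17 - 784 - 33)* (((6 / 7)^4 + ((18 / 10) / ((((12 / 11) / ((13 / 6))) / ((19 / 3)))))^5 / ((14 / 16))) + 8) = -176176167155417870333519 / 31739299200000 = -5550726436.81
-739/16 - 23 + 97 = 445/16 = 27.81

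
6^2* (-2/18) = -4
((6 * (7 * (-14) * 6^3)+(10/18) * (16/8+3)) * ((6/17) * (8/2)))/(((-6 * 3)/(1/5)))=4572188/2295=1992.24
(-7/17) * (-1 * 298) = 2086/17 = 122.71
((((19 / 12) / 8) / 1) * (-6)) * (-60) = 285 / 4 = 71.25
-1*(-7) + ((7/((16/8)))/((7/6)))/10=73/10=7.30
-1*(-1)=1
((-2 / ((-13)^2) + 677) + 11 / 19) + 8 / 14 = 15242520 / 22477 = 678.14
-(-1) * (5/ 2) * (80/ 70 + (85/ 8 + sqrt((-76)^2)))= 24575/ 112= 219.42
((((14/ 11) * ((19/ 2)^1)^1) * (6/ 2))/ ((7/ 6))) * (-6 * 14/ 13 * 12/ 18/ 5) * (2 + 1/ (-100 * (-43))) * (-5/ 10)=26.79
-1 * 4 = -4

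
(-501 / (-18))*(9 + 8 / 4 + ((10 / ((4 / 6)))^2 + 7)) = 13527 / 2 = 6763.50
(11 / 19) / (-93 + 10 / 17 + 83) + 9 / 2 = 13493 / 3040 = 4.44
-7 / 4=-1.75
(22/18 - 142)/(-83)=1267/747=1.70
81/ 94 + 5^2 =2431/ 94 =25.86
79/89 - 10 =-811/89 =-9.11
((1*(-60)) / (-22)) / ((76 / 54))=405 / 209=1.94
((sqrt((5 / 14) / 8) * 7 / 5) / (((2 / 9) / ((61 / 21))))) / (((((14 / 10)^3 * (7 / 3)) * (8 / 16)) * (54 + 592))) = 13725 * sqrt(35) / 43429288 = 0.00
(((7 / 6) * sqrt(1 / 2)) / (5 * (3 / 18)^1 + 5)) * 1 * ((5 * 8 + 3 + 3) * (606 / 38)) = 6969 * sqrt(2) / 95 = 103.74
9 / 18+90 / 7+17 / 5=16.76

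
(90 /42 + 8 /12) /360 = 59 /7560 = 0.01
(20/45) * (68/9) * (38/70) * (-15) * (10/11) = -51680/2079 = -24.86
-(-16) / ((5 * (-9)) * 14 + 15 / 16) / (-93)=256 / 936045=0.00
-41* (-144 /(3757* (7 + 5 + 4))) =369 /3757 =0.10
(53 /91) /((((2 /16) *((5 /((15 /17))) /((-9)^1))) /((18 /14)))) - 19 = -308783 /10829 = -28.51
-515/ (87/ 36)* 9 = -1917.93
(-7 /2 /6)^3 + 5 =8297 /1728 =4.80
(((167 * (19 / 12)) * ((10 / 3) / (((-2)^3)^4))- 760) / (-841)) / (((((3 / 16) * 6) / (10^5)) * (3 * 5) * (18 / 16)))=1207271875 / 253692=4758.81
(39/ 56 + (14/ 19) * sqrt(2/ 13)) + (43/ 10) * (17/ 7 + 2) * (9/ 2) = 14 * sqrt(26)/ 247 + 24189/ 280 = 86.68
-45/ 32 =-1.41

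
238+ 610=848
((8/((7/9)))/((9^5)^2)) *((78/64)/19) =13/68702566716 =0.00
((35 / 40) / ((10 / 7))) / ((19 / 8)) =49 / 190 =0.26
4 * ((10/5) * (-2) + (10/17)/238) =-15.99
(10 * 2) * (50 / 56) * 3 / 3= 17.86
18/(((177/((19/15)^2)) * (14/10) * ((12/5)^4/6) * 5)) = 9025/2140992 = 0.00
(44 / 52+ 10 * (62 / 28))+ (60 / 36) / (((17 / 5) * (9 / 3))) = 322351 / 13923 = 23.15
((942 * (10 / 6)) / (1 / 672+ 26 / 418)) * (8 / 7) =50400768 / 1789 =28172.59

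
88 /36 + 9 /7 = 235 /63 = 3.73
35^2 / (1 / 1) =1225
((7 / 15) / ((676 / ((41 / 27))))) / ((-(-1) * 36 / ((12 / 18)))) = 287 / 14784120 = 0.00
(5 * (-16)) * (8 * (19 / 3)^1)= -4053.33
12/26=6/13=0.46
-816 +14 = -802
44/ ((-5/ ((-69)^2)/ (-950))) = 39801960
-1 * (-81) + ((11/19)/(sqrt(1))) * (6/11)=1545/19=81.32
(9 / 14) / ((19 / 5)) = 45 / 266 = 0.17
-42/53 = -0.79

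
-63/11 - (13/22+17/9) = -1625/198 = -8.21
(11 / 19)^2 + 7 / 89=13296 / 32129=0.41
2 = 2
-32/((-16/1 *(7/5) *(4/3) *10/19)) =57/28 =2.04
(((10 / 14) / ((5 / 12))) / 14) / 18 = 1 / 147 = 0.01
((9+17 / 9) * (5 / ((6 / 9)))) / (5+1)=245 / 18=13.61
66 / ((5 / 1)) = 66 / 5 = 13.20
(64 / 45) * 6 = 128 / 15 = 8.53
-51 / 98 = -0.52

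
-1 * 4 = -4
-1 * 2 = -2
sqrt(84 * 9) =6 * sqrt(21) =27.50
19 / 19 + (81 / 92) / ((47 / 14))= 2729 / 2162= 1.26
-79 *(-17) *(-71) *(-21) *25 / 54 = 16686775 / 18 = 927043.06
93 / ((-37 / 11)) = -1023 / 37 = -27.65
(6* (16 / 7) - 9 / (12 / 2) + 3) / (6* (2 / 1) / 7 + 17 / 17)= 213 / 38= 5.61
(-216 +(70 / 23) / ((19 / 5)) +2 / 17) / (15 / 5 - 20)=1597840 / 126293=12.65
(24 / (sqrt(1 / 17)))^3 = 235008*sqrt(17) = 968962.81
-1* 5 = -5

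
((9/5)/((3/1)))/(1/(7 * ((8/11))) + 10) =168/2855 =0.06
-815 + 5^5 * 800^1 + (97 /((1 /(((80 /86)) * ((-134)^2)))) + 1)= 177134278 /43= 4119401.81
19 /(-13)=-19 /13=-1.46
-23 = -23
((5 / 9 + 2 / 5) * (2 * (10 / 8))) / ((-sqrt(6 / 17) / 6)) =-43 * sqrt(102) / 18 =-24.13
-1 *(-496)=496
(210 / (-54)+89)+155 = 2161 / 9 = 240.11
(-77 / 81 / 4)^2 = 5929 / 104976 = 0.06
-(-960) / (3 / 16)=5120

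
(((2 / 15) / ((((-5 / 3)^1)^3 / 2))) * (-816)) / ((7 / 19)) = 558144 / 4375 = 127.58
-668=-668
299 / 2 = 149.50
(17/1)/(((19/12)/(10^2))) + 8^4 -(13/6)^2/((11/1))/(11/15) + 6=142770721/27588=5175.10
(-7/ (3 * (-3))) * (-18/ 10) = -7/ 5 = -1.40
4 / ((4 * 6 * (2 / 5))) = 5 / 12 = 0.42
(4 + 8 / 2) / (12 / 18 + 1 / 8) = 192 / 19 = 10.11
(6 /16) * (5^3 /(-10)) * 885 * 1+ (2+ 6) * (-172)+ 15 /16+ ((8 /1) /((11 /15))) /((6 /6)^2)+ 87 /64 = -3879907 /704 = -5511.23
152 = 152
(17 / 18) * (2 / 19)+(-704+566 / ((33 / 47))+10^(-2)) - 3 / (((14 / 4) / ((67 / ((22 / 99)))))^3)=-123719693149817 / 64518300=-1917590.72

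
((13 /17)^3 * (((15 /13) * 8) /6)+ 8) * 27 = 1152468 /4913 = 234.58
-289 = -289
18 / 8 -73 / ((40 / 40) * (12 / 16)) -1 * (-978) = 10595 / 12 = 882.92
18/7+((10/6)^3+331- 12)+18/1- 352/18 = 61358/189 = 324.65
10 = 10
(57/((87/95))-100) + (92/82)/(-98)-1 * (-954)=53380472/58261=916.23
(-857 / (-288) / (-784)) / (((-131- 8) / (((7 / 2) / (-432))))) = -857 / 3873816576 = -0.00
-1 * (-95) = 95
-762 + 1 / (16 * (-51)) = -621793 / 816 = -762.00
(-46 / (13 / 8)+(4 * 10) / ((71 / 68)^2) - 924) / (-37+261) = -15000775 / 3669848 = -4.09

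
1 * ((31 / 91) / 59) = 31 / 5369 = 0.01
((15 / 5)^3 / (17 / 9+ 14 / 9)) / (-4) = -243 / 124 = -1.96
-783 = -783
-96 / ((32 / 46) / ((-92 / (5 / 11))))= 139656 / 5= 27931.20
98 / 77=14 / 11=1.27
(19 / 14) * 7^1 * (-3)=-57 / 2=-28.50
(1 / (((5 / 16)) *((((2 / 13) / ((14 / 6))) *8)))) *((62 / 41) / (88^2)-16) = -77046697 / 793760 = -97.07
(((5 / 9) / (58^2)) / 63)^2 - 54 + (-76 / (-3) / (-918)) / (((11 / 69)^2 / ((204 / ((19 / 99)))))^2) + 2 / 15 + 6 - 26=-2018768562521226293507761 / 41820292654343280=-48272463.78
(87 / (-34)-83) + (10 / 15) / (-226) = -85.56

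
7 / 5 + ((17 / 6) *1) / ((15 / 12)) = 11 / 3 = 3.67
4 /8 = 1 /2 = 0.50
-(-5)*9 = 45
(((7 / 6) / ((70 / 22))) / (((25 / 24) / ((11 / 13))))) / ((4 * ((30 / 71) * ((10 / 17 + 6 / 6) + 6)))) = 146047 / 6288750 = 0.02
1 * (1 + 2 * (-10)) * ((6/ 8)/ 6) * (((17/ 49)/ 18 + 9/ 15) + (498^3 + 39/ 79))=-293326733.64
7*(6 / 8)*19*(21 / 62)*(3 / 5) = 25137 / 1240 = 20.27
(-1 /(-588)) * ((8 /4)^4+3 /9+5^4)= 481 /441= 1.09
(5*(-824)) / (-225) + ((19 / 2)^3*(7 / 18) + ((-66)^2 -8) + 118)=3468769 / 720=4817.73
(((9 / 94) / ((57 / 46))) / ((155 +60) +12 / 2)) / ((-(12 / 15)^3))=-8625 / 12630592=-0.00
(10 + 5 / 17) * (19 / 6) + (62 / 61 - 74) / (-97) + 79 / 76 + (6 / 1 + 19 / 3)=1071564763 / 22934292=46.72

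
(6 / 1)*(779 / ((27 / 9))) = 1558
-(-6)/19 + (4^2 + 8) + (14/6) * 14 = 3248/57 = 56.98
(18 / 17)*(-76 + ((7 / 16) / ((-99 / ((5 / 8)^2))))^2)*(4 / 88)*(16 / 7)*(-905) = 706858454685655 / 93421633536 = 7566.33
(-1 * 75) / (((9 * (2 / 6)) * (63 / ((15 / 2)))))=-125 / 42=-2.98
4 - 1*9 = -5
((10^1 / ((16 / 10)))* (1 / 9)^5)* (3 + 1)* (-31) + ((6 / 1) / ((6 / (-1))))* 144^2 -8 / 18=-1224467083 / 59049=-20736.46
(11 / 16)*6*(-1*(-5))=165 / 8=20.62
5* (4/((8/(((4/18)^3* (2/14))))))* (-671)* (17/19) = -2.35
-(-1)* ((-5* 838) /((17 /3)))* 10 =-125700 /17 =-7394.12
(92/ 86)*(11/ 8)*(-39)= -9867/ 172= -57.37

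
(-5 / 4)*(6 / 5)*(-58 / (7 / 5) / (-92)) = -435 / 644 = -0.68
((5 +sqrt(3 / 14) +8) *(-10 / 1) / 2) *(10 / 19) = -35.43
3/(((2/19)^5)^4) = 112769920372637874580066803/1048576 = 107545776722562670307.22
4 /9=0.44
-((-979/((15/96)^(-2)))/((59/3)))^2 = -5391230625/3650093056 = -1.48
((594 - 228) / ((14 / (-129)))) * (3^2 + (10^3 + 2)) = -23866677 / 7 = -3409525.29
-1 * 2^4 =-16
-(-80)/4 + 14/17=354/17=20.82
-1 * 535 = -535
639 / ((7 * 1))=639 / 7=91.29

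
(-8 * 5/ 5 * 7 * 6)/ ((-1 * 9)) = 112/ 3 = 37.33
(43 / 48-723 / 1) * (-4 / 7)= 34661 / 84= 412.63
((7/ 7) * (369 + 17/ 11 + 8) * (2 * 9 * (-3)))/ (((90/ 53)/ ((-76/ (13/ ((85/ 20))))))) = 213850548/ 715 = 299091.68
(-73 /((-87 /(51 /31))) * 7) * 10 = 86870 /899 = 96.63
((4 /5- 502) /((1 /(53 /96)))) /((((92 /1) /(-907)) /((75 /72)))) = 301164815 /105984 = 2841.61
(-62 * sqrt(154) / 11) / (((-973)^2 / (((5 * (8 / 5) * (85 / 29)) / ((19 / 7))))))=-42160 * sqrt(154) / 819732067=-0.00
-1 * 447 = -447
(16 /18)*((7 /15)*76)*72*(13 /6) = 221312 /45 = 4918.04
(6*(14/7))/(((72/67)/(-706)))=-23651/3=-7883.67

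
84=84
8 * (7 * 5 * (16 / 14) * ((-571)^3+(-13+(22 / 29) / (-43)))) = -74289046960000 / 1247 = -59574215685.65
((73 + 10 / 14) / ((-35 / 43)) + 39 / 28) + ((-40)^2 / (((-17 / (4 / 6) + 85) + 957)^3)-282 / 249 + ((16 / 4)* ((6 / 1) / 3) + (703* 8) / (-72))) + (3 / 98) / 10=-160.41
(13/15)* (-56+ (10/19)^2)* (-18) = 1569048/1805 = 869.28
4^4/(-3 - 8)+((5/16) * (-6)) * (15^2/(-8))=20741/704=29.46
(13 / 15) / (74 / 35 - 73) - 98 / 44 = -366709 / 163746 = -2.24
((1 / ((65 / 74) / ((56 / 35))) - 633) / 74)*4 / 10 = -3.41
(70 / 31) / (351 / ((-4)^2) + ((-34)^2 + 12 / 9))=672 / 350951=0.00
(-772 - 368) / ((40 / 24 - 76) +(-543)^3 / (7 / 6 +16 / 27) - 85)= 81225 / 6484183136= 0.00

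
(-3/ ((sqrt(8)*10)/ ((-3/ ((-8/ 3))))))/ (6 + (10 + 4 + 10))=-9*sqrt(2)/ 3200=-0.00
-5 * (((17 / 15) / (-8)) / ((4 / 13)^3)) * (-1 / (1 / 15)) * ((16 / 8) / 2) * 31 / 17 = -665.11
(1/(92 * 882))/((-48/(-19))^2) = 361/186955776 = 0.00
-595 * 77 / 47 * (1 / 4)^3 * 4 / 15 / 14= -1309 / 4512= -0.29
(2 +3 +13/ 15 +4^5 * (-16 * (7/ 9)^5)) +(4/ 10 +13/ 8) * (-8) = -275976061/ 59049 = -4673.68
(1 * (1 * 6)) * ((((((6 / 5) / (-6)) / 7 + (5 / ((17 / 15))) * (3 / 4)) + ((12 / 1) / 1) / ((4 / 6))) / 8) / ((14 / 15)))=455823 / 26656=17.10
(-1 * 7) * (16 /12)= -28 /3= -9.33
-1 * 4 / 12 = -1 / 3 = -0.33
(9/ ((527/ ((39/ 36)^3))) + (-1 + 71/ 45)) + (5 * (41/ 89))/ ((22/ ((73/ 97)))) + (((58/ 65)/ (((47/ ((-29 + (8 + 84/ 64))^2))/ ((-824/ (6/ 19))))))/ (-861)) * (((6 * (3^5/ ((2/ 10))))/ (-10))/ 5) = -11737452438918487811/ 3610626755186880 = -3250.81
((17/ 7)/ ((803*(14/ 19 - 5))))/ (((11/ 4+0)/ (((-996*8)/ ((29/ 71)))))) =243640192/ 48413673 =5.03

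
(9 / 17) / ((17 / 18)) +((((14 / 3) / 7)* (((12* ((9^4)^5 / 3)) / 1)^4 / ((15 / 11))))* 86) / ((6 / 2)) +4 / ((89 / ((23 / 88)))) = 221772973048083315619800134762001581977185454397003246290912878956760856652729760070927 / 2829310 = 78384119466613172688676790000000000000000000000000000000000000000000000000000000.00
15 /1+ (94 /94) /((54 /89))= 16.65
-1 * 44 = -44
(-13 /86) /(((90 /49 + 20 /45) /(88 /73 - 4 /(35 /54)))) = 2597868 /7894585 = 0.33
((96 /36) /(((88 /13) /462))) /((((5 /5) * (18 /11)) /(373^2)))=139268129 /9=15474236.56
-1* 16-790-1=-807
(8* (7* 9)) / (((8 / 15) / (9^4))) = 6200145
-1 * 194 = -194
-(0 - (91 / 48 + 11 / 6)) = 179 / 48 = 3.73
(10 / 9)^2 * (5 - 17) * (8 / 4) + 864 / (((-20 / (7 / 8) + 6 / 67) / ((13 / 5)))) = -92471408 / 720765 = -128.30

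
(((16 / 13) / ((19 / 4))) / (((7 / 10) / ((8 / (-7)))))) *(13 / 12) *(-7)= 1280 / 399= 3.21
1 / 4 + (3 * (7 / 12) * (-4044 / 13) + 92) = -23511 / 52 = -452.13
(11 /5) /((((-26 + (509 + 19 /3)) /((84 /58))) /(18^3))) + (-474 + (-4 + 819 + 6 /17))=343160041 /904655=379.33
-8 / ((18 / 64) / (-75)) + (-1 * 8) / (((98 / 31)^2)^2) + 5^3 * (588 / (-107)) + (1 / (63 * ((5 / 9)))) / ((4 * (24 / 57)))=428236843457477 / 296080179360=1446.35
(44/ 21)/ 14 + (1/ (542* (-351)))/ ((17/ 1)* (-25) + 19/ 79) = 46814247919/ 312804267048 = 0.15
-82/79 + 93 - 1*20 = 5685/79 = 71.96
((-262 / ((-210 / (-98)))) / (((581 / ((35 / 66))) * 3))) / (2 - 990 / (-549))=-55937 / 5719032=-0.01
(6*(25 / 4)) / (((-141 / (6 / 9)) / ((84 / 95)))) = -140 / 893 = -0.16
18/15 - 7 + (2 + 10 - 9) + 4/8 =-23/10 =-2.30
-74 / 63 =-1.17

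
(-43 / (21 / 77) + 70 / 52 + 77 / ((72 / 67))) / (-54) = 79249 / 50544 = 1.57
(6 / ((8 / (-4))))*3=-9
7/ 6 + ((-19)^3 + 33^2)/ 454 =-15721/ 1362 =-11.54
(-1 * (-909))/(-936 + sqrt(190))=-425412/437953 - 909 * sqrt(190)/875906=-0.99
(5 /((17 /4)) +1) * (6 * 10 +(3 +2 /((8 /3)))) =555 /4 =138.75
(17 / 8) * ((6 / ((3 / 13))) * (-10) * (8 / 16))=-1105 / 4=-276.25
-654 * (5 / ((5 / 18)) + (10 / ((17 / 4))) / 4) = -206664 / 17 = -12156.71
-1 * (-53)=53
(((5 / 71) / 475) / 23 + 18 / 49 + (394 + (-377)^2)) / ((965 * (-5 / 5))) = -1083407767124 / 7335558475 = -147.69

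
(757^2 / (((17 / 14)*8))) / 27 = 4011343 / 1836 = 2184.83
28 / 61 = 0.46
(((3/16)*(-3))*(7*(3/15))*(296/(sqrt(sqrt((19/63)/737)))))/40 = -2331*19^(3/4)*sqrt(3)*5159^(1/4)/7600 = -40.97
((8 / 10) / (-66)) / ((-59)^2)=-0.00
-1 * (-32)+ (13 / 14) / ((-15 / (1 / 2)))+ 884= 384707 / 420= 915.97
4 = 4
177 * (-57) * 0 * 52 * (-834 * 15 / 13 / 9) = 0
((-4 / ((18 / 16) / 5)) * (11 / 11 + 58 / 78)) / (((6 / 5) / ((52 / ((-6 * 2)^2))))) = -6800 / 729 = -9.33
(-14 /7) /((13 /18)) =-36 /13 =-2.77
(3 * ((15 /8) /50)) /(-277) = -9 /22160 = -0.00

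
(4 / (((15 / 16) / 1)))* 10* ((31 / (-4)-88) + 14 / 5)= -59488 / 15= -3965.87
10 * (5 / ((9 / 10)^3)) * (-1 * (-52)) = 2600000 / 729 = 3566.53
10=10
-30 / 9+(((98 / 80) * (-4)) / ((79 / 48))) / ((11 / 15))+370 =362.61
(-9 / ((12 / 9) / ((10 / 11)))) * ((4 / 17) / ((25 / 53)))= -2862 / 935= -3.06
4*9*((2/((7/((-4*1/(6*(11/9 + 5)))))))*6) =-324/49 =-6.61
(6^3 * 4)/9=96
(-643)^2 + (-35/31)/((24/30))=51267501/124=413447.59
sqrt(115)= 10.72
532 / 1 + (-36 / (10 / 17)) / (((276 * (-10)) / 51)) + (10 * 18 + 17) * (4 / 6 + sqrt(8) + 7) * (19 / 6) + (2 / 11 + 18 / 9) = 3743 * sqrt(2) / 3 + 1210916549 / 227700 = 7082.50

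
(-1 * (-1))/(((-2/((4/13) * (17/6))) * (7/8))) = -136/273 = -0.50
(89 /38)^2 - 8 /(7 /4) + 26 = 272047 /10108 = 26.91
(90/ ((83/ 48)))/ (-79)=-4320/ 6557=-0.66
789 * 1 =789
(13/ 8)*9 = 117/ 8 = 14.62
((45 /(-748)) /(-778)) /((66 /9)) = 135 /12802768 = 0.00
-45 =-45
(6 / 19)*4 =24 / 19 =1.26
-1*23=-23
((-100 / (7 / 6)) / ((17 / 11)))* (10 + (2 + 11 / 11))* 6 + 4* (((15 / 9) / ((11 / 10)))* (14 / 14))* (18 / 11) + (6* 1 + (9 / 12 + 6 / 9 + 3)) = -743976125 / 172788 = -4305.72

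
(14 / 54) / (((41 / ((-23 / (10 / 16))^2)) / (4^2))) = 137.01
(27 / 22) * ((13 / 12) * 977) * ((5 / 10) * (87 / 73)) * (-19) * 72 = -1700574993 / 1606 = -1058888.54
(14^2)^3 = 7529536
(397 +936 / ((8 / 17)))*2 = 4772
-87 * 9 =-783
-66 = -66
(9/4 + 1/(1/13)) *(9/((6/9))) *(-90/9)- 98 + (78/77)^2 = -51125147/23716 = -2155.72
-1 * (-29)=29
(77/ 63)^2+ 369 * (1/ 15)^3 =16232/ 10125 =1.60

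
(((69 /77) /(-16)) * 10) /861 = -115 /176792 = -0.00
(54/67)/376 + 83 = 1045495/12596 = 83.00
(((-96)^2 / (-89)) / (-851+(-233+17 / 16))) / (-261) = -16384 / 44720987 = -0.00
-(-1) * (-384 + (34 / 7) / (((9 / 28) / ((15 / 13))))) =-14296 / 39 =-366.56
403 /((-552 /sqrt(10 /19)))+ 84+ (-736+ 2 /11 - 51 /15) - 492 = -63097 /55 - 403 * sqrt(190) /10488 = -1147.75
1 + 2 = 3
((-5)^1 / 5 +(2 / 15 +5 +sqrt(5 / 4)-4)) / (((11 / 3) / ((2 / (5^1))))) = 4 / 275 +3 * sqrt(5) / 55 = 0.14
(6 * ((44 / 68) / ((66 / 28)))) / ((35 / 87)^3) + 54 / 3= 4508262 / 104125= 43.30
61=61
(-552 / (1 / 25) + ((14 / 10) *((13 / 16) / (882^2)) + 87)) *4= -121916249267 / 2222640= -54852.00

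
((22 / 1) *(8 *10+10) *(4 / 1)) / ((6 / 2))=2640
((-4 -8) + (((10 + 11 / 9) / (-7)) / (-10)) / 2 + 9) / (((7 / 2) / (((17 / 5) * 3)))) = -62543 / 7350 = -8.51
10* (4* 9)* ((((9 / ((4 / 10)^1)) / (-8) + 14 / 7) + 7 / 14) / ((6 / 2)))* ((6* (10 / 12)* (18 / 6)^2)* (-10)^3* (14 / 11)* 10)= 236250000 / 11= 21477272.73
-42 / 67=-0.63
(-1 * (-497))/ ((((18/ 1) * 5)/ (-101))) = -50197/ 90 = -557.74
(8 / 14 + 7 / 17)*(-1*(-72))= 8424 / 119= 70.79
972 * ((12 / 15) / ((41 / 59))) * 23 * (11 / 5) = 58036176 / 1025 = 56620.66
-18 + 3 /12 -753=-770.75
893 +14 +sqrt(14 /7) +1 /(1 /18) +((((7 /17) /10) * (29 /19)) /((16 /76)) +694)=sqrt(2) +1101123 /680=1620.71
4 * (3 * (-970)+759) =-8604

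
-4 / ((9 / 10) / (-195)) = 2600 / 3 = 866.67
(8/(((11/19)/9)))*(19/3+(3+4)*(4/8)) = 13452/11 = 1222.91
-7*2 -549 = -563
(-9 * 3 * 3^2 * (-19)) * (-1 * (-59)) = 272403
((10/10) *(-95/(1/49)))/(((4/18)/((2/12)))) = -13965/4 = -3491.25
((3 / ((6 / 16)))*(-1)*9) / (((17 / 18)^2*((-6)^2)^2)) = -18 / 289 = -0.06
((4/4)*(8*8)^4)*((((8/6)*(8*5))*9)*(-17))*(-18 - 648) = 91176786984960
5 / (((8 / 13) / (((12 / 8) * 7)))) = 1365 / 16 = 85.31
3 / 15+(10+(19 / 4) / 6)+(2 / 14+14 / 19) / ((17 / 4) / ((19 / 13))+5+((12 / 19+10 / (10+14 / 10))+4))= 11.06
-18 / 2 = -9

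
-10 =-10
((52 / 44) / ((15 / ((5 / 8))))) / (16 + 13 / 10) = 0.00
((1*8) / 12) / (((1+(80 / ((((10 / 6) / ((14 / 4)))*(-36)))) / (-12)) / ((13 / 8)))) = 39 / 50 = 0.78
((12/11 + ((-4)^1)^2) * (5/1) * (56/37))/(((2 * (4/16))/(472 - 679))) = -21792960/407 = -53545.36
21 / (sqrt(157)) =21*sqrt(157) / 157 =1.68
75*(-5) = -375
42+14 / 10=217 / 5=43.40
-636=-636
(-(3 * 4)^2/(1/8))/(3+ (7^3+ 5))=-128/39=-3.28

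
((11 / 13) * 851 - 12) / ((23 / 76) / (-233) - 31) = -163002140 / 7136623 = -22.84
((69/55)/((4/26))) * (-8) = -3588/55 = -65.24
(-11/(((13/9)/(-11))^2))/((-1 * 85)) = 107811/14365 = 7.51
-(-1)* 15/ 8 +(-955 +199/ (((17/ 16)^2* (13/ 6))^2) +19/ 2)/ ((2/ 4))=-205808737073/ 112920392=-1822.60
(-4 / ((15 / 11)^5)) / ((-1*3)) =644204 / 2278125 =0.28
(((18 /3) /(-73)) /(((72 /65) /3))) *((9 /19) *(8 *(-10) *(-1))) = -11700 /1387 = -8.44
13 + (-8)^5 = -32755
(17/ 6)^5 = 1419857/ 7776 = 182.59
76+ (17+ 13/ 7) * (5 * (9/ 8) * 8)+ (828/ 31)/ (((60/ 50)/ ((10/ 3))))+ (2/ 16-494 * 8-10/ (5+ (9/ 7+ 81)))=-3132473509/ 1060696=-2953.22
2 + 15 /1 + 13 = 30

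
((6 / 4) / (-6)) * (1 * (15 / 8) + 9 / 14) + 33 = 7251 / 224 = 32.37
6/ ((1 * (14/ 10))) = 30/ 7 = 4.29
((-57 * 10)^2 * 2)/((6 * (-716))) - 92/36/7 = -1709842/11277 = -151.62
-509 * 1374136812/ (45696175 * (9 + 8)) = -900.37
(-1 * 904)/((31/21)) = -18984/31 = -612.39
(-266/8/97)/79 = -133/30652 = -0.00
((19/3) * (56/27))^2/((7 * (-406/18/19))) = -438976/21141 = -20.76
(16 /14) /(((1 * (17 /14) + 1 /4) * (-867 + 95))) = -0.00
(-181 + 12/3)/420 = -59/140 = -0.42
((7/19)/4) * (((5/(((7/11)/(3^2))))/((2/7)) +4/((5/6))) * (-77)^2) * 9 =942408621/760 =1240011.34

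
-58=-58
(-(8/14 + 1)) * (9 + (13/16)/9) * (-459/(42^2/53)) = 1853357/9408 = 197.00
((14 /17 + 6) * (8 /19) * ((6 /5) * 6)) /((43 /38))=66816 /3655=18.28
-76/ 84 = -19/ 21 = -0.90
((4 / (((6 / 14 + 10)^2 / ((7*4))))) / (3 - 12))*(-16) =1.83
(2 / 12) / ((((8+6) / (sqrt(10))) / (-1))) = -sqrt(10) / 84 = -0.04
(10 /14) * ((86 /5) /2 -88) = -397 /7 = -56.71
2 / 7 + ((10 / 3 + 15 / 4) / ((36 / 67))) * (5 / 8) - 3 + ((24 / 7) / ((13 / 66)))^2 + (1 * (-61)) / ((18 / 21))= 6792689987 / 28619136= 237.35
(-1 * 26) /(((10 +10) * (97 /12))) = -78 /485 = -0.16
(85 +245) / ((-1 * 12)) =-27.50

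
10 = 10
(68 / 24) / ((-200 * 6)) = -17 / 7200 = -0.00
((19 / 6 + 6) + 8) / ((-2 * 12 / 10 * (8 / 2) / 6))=-515 / 48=-10.73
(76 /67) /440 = 19 /7370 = 0.00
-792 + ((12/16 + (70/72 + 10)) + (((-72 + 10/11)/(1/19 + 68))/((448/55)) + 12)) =-768.41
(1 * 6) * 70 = 420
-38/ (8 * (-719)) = 19/ 2876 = 0.01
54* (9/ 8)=243/ 4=60.75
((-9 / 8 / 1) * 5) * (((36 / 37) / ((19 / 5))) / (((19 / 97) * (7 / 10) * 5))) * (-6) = 1178550 / 93499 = 12.60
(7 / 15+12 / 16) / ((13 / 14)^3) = 50078 / 32955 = 1.52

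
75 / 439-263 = -115382 / 439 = -262.83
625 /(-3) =-625 /3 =-208.33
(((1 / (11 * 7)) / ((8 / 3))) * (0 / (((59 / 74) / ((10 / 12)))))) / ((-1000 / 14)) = 0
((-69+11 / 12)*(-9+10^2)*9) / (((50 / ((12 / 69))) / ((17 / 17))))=-223041 / 1150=-193.95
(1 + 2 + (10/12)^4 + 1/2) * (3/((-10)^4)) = 5161/4320000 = 0.00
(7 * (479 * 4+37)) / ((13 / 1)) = 13671 / 13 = 1051.62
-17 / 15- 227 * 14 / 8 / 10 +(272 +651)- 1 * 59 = 98777 / 120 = 823.14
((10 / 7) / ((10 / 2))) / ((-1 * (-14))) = 1 / 49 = 0.02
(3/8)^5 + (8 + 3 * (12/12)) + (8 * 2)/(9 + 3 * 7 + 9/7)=82661345/7176192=11.52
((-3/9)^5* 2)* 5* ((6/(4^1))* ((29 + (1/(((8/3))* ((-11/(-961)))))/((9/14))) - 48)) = -21095/10692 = -1.97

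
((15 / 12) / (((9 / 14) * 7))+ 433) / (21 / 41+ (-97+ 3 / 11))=-4.50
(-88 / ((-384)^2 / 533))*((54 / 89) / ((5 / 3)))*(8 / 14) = -52767 / 797440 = -0.07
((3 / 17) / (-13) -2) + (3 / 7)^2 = -19816 / 10829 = -1.83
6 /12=1 /2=0.50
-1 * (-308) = 308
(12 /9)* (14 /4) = 14 /3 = 4.67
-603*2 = -1206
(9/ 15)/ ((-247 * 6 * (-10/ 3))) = 3/ 24700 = 0.00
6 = 6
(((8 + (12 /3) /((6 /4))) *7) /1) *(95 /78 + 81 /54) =23744 /117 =202.94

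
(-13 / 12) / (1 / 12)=-13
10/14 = 5/7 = 0.71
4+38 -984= -942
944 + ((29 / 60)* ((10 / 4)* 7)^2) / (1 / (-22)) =-2312.46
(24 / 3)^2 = 64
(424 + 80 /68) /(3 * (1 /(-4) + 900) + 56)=28912 /187357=0.15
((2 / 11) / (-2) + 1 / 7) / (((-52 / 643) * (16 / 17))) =-10931 / 16016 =-0.68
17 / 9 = 1.89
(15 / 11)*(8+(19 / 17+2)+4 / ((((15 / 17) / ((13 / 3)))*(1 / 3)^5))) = 1220103 / 187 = 6524.61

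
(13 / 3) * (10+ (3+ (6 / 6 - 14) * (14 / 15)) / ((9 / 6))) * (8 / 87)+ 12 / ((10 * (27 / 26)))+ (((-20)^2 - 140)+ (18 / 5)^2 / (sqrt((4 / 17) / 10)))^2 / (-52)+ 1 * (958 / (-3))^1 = -6694838876 / 3817125 - 324 * sqrt(170) / 5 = -2598.78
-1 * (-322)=322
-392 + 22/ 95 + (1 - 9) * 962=-768338/ 95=-8087.77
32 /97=0.33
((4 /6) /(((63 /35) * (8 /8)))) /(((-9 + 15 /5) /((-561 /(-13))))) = -935 /351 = -2.66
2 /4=1 /2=0.50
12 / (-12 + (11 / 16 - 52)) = -192 / 1013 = -0.19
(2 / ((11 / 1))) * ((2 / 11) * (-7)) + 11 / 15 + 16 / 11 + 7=8.96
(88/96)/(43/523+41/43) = 247379/279504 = 0.89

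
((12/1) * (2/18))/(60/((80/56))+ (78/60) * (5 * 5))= 0.02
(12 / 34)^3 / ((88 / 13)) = 351 / 54043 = 0.01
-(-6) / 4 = 1.50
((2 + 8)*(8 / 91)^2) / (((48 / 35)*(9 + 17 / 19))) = 0.01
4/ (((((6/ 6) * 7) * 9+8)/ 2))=8/ 71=0.11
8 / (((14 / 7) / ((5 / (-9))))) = -20 / 9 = -2.22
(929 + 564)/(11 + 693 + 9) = 1493/713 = 2.09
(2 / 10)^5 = 1 / 3125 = 0.00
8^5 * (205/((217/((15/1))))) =100761600/217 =464339.17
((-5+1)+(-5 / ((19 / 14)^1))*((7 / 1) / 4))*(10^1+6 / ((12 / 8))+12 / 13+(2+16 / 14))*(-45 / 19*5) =73425150 / 32851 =2235.10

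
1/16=0.06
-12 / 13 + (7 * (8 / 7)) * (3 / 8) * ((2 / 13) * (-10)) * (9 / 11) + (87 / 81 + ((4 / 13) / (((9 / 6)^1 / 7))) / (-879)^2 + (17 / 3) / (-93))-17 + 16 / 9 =-194290261291 / 10275352659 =-18.91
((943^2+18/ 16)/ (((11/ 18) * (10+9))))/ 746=64026009/ 623656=102.66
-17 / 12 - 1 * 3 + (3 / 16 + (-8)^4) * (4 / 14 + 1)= 1768069 / 336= 5262.11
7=7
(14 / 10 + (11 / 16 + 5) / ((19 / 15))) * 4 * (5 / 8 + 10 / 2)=80577 / 608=132.53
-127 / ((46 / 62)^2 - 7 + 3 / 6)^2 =-469148668 / 130759225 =-3.59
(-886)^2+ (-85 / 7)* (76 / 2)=5491742 / 7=784534.57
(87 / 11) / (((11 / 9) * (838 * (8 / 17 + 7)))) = 13311 / 12877546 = 0.00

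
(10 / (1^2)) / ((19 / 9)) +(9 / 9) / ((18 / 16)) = 962 / 171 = 5.63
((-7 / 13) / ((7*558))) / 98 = -1 / 710892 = -0.00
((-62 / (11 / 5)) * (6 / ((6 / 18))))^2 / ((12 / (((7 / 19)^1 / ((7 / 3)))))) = 7784100 / 2299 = 3385.86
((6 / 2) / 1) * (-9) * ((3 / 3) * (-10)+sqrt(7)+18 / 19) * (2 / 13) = 9288 / 247 -54 * sqrt(7) / 13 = 26.61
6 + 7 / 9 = 61 / 9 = 6.78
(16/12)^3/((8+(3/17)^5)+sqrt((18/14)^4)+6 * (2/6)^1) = 2226335776/10945128429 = 0.20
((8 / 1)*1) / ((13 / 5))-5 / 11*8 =-80 / 143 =-0.56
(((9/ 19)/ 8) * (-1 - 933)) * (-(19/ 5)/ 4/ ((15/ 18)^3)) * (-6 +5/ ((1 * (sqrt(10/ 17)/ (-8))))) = -226962 * sqrt(170)/ 625 - 340443/ 625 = -5279.46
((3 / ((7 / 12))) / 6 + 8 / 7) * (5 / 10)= 1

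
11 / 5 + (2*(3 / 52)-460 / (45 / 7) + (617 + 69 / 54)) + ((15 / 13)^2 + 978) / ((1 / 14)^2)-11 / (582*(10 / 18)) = 284005700981 / 1475370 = 192497.95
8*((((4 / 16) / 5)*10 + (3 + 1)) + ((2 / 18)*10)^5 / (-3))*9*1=5577292 / 19683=283.36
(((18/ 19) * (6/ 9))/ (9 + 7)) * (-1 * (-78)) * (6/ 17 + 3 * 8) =24219/ 323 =74.98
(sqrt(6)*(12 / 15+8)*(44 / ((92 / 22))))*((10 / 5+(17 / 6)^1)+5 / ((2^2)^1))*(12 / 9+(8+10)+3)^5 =262364411542882*sqrt(6) / 83835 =7665759348.07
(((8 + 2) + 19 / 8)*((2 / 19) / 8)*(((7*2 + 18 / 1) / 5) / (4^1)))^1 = 0.26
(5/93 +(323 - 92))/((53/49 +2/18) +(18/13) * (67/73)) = 93.79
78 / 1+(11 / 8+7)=86.38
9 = 9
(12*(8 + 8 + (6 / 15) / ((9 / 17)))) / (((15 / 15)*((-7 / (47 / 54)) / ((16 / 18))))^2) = 106597504 / 43401015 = 2.46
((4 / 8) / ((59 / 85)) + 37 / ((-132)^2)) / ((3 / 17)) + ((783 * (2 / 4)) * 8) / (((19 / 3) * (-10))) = -13289392159 / 292984560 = -45.36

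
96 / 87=32 / 29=1.10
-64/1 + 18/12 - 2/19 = -2379/38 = -62.61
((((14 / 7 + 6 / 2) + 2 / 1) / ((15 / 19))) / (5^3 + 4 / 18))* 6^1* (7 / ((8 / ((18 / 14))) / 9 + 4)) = 729 / 1150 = 0.63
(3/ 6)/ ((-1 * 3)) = -1/ 6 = -0.17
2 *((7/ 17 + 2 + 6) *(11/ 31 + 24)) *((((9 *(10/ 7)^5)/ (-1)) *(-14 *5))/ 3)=647790000000/ 1265327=511954.62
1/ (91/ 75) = 75/ 91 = 0.82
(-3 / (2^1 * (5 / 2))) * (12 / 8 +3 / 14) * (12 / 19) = -432 / 665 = -0.65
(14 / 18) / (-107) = -7 / 963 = -0.01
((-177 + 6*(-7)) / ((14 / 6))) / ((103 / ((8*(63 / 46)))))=-23652 / 2369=-9.98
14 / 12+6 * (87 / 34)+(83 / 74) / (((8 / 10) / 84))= 253405 / 1887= 134.29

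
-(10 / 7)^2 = -100 / 49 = -2.04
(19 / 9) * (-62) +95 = -323 / 9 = -35.89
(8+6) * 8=112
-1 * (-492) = 492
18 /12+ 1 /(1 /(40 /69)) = 287 /138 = 2.08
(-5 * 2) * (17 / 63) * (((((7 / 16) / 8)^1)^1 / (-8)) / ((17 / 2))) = 5 / 2304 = 0.00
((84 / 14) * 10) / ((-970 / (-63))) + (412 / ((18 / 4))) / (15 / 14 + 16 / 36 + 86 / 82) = 50886794 / 1285153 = 39.60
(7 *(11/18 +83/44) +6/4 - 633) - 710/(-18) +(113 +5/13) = -2374199/5148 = -461.19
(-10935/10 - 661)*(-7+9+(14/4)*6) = -80707/2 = -40353.50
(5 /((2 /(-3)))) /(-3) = 5 /2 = 2.50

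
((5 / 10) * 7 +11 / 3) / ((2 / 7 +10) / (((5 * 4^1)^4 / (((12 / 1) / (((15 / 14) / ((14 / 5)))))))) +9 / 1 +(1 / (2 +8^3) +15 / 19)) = 3280765625 / 4483251012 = 0.73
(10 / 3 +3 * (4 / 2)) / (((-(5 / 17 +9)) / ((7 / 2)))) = -833 / 237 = -3.51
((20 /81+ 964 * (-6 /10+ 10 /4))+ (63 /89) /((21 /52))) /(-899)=-2279038 /1117395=-2.04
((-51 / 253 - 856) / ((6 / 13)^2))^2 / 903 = 1340190399349321 / 74908964592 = 17890.92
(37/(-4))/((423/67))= -2479/1692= -1.47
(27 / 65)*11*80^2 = 380160 / 13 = 29243.08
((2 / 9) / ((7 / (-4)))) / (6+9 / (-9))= -8 / 315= -0.03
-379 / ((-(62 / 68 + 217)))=12886 / 7409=1.74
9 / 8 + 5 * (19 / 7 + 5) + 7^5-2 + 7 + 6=944031 / 56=16857.70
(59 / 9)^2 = 3481 / 81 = 42.98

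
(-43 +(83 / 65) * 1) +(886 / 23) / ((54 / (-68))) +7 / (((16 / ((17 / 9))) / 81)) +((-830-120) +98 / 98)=-627946637 / 645840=-972.29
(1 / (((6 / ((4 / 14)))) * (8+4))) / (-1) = -1 / 252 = -0.00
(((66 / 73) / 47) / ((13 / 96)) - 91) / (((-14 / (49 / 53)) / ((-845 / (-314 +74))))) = 21.13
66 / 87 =0.76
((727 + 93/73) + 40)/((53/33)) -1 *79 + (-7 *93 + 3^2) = -242.64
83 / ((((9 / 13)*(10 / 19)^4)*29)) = 140616359 / 2610000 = 53.88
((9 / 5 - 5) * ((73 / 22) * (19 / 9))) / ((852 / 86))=-238564 / 105435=-2.26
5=5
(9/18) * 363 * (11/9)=1331/6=221.83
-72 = -72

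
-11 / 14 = -0.79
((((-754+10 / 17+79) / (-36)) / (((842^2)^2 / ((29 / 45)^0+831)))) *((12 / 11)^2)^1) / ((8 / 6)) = 1788540 / 64619363370617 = 0.00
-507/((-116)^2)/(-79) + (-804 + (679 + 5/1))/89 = -127517757/94609136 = -1.35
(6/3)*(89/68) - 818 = -27723/34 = -815.38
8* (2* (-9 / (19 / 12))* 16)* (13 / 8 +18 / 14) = -563328 / 133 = -4235.55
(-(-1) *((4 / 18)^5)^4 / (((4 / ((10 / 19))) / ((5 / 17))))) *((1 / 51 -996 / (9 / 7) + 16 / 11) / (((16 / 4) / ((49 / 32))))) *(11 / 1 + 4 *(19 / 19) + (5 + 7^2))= -16686033817600 / 244778383797499185503067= -0.00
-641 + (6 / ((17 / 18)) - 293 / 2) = -26559 / 34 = -781.15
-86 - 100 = -186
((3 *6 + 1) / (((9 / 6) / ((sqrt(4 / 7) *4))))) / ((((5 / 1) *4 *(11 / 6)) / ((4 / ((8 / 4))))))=304 *sqrt(7) / 385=2.09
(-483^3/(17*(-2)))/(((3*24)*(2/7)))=87638901/544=161100.92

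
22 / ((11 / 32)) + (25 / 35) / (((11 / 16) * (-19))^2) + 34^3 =12037436536 / 305767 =39368.00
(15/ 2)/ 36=0.21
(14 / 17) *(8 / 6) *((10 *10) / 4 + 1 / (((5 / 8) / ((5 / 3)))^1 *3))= 13048 / 459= 28.43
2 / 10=1 / 5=0.20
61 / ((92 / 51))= 3111 / 92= 33.82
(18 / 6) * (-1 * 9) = -27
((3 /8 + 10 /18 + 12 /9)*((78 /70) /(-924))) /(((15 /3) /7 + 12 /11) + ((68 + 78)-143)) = -2119 /3729600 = -0.00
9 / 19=0.47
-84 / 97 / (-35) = 12 / 485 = 0.02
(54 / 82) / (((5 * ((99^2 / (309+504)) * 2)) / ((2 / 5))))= 271 / 124025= 0.00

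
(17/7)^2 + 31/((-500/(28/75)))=2698742/459375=5.87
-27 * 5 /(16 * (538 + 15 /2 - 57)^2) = -0.00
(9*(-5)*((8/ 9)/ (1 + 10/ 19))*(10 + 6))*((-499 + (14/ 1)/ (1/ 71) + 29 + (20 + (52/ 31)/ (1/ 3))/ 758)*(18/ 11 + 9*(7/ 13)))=-1424419.57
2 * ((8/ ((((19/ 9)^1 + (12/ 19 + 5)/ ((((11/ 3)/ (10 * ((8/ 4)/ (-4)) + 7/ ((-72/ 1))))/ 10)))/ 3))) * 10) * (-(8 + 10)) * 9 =585066240/ 573151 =1020.79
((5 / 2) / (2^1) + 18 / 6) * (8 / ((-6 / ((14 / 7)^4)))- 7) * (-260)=93925 / 3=31308.33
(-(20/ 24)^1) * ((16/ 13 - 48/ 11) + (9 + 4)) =-7055/ 858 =-8.22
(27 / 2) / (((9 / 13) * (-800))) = -39 / 1600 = -0.02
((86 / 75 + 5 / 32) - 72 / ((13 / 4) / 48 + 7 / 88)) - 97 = -436381903 / 746400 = -584.65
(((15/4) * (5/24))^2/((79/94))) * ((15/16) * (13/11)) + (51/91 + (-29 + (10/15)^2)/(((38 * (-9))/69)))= 2368274208623/332329181184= 7.13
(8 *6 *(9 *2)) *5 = 4320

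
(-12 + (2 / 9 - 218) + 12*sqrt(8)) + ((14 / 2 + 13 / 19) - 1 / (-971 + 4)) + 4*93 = 183.85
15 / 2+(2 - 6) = 7 / 2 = 3.50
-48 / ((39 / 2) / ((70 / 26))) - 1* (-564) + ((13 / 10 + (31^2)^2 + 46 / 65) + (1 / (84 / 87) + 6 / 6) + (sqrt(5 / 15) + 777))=sqrt(3) / 3 + 21882173787 / 23660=924859.99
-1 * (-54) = 54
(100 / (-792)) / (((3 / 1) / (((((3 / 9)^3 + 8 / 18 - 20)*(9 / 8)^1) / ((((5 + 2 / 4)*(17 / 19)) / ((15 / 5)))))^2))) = -8673025 / 1149984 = -7.54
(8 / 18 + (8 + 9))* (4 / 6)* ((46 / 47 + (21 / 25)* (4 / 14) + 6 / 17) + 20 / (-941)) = 9150667756 / 507504825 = 18.03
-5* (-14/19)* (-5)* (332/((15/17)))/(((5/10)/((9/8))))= -15595.26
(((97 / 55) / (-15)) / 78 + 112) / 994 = 7207103 / 63963900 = 0.11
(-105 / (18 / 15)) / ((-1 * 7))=25 / 2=12.50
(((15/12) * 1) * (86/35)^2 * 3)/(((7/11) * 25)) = 61017/42875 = 1.42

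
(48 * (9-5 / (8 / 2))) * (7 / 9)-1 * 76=640 / 3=213.33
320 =320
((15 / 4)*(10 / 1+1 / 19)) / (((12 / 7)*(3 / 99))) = 220605 / 304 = 725.67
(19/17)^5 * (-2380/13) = -346653860/1085773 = -319.27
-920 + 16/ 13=-11944/ 13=-918.77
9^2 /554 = 81 /554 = 0.15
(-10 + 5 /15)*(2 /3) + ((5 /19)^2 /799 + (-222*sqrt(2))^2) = 255860968931 /2595951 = 98561.56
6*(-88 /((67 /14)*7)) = -1056 /67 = -15.76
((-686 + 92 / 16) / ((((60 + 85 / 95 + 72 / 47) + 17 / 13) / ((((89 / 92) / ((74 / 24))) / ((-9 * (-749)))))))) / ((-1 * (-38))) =-49321753 / 3772851367264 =-0.00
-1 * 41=-41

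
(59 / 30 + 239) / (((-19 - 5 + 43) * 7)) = 7229 / 3990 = 1.81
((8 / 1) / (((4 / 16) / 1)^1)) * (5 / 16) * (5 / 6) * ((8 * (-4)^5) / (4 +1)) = -40960 / 3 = -13653.33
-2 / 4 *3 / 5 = -3 / 10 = -0.30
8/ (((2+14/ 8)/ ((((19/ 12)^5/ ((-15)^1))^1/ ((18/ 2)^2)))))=-2476099/ 141717600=-0.02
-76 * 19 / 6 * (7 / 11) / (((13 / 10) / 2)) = -101080 / 429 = -235.62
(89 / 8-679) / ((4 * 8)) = -20.87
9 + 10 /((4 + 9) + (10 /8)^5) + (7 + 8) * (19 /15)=28.62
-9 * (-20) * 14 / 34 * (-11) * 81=-1122660 / 17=-66038.82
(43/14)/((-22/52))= -559/77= -7.26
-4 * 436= -1744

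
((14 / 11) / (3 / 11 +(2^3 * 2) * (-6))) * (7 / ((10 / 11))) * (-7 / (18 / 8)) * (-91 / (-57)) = 105644 / 207765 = 0.51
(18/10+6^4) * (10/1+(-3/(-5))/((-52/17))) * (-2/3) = -5513487/650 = -8482.29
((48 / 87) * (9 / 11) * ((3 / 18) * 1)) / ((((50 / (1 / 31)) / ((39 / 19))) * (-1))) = -468 / 4697275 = -0.00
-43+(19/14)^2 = -8067/196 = -41.16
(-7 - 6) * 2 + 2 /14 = -25.86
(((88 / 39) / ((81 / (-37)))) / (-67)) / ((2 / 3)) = 1628 / 70551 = 0.02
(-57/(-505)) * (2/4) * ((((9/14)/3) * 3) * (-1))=-513/14140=-0.04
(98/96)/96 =0.01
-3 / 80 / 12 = -1 / 320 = -0.00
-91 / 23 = -3.96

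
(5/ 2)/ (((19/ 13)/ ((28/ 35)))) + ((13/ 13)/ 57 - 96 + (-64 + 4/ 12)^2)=3958.83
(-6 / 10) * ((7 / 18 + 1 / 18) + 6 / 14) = -11 / 21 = -0.52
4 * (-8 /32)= -1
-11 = -11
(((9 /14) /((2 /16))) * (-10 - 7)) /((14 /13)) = -3978 /49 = -81.18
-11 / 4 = -2.75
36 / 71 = 0.51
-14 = -14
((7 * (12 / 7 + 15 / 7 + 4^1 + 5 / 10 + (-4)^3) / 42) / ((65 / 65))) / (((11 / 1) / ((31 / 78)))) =-0.34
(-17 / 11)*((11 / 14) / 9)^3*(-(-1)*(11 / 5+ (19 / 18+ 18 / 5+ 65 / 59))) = -86914421 / 10621996560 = -0.01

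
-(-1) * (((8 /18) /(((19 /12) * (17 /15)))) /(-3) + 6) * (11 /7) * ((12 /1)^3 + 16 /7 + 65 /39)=2294064454 /142443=16105.14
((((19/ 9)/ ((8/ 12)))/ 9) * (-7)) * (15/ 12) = -665/ 216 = -3.08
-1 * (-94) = 94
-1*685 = -685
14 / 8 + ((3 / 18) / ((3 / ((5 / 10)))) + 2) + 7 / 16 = 607 / 144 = 4.22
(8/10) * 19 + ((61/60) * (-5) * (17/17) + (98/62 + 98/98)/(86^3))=1496083819/147883020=10.12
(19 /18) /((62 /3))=19 /372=0.05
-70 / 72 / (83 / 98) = -1715 / 1494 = -1.15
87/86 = 1.01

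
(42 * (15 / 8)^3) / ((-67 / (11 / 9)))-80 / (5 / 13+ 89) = -59248165 / 9965312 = -5.95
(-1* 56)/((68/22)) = -308/17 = -18.12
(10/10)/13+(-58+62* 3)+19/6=10237/78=131.24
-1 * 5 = -5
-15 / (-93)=5 / 31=0.16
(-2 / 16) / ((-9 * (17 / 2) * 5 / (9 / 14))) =1 / 4760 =0.00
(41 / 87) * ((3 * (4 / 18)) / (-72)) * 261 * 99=-451 / 4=-112.75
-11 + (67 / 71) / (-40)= -31307 / 2840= -11.02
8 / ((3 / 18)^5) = 62208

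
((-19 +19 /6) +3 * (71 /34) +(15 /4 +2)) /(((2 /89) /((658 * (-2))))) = 22809899 /102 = 223626.46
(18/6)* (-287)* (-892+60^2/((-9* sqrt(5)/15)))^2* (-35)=64513008000* sqrt(5)+240949334640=385204805960.99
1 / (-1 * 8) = -1 / 8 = -0.12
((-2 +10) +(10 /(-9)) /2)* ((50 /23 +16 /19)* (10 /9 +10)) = 8830600 /35397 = 249.47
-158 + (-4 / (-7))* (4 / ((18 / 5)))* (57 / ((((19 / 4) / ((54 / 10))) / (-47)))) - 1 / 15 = -219637 / 105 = -2091.78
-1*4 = -4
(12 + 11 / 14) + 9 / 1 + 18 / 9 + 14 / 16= 1381 / 56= 24.66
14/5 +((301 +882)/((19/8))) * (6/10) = 28658/95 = 301.66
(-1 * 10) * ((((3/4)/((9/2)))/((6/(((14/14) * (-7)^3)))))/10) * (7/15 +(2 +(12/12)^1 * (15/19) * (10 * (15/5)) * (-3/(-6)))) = 699377/5130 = 136.33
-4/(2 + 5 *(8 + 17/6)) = -0.07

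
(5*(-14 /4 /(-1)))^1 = 35 /2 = 17.50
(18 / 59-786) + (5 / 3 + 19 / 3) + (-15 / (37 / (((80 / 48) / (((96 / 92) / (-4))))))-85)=-11265653 / 13098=-860.10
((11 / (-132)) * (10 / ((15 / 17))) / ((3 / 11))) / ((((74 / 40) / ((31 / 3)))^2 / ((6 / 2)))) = -35941400 / 110889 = -324.12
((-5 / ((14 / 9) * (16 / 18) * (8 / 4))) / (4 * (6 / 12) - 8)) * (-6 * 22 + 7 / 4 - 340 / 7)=-675945 / 12544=-53.89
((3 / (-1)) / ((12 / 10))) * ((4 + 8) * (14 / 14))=-30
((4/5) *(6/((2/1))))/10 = 6/25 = 0.24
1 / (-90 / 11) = -11 / 90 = -0.12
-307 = -307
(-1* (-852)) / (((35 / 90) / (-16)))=-245376 / 7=-35053.71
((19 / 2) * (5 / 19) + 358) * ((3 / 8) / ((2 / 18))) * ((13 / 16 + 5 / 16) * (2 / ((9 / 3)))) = 58401 / 64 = 912.52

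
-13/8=-1.62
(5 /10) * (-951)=-951 /2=-475.50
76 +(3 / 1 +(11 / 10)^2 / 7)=55421 / 700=79.17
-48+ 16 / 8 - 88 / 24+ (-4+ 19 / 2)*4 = -27.67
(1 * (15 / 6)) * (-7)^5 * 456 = -19159980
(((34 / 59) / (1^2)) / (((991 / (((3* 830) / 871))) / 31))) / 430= 262446 / 2189839457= 0.00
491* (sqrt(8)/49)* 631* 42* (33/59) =122689116* sqrt(2)/413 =420117.70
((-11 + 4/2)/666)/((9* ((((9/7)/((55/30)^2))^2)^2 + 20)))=-514675673281/6862819261846536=-0.00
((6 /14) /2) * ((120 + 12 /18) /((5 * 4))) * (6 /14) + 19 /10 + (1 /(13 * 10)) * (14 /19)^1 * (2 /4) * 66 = 639311 /242060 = 2.64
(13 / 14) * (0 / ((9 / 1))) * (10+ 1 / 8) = 0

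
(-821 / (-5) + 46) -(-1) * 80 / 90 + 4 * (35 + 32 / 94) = 352.45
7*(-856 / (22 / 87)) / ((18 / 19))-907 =-855329 / 33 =-25919.06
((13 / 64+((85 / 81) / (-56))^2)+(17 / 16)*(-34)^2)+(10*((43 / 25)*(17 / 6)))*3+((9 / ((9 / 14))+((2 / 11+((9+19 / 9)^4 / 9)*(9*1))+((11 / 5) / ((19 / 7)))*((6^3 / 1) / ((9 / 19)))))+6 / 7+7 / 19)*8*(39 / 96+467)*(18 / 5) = 11307233218781738299 / 53752960800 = 210355542.29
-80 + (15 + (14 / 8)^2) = -991 / 16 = -61.94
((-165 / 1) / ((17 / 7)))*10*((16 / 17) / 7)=-26400 / 289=-91.35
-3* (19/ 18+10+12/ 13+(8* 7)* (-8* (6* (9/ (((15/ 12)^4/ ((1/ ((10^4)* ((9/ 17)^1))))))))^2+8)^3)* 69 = -548429186683255361912082182076631218142229/ 92370555648813024163246154785156250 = -5937272.79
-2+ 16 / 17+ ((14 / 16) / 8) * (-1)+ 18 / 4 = 3625 / 1088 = 3.33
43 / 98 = 0.44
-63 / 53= -1.19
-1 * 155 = -155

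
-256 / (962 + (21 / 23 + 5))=-2944 / 11131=-0.26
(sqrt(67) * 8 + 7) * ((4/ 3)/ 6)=14/ 9 + 16 * sqrt(67)/ 9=16.11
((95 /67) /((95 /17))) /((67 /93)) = 1581 /4489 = 0.35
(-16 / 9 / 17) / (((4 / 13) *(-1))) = 52 / 153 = 0.34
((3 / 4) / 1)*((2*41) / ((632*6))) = 41 / 2528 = 0.02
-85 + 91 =6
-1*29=-29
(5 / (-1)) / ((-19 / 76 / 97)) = 1940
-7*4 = -28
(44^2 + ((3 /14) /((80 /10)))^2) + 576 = 2512.00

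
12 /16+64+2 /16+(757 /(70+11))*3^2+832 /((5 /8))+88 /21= 3740629 /2520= 1484.38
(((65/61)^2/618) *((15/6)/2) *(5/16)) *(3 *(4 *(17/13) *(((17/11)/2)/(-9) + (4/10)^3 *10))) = 15155075/2428354368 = 0.01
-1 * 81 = -81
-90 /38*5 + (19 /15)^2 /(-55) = -11.87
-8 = -8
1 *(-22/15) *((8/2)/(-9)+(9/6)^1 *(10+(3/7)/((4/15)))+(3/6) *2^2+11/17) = -1848517/64260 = -28.77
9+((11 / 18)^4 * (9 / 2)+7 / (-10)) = 1041317 / 116640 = 8.93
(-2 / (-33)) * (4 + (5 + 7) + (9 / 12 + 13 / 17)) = 397 / 374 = 1.06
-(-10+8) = 2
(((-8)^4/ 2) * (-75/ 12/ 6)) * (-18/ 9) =12800/ 3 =4266.67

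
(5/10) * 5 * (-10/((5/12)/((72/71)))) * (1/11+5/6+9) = -603.84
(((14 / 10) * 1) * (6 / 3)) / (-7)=-2 / 5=-0.40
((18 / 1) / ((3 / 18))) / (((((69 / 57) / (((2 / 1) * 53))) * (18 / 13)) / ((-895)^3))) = -112621984273500 / 23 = -4896608011891.30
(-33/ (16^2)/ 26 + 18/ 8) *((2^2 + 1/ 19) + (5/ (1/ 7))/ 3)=35.29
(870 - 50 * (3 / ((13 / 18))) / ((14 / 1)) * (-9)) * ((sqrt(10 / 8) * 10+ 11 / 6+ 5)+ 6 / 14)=4642100 / 637+ 456600 * sqrt(5) / 91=18507.10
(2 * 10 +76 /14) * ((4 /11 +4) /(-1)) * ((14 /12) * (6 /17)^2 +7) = -2520480 /3179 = -792.85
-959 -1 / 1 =-960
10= 10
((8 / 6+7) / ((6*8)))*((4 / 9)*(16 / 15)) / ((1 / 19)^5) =49521980 / 243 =203794.16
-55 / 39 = -1.41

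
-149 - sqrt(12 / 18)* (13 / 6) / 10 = -149 - 13* sqrt(6) / 180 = -149.18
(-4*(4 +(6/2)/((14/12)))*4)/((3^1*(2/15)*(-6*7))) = 920/147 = 6.26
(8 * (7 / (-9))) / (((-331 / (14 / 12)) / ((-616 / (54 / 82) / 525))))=-707168 / 18097425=-0.04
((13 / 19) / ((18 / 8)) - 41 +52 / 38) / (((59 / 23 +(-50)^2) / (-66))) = 3402850 / 3280863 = 1.04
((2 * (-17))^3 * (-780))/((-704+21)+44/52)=-33211880/739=-44941.65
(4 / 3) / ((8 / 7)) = 7 / 6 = 1.17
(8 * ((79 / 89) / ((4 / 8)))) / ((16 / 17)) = 1343 / 89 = 15.09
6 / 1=6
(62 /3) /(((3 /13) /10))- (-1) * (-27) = 7817 /9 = 868.56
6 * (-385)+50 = -2260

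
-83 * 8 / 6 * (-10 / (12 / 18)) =1660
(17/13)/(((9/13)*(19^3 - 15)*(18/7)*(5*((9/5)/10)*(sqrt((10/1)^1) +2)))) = -595/14967828 +595*sqrt(10)/29935656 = 0.00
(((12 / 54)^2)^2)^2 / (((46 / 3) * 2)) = 0.00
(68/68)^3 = 1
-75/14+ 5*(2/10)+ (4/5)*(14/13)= -3181/910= -3.50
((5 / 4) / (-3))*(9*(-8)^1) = 30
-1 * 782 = -782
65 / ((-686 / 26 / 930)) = -785850 / 343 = -2291.11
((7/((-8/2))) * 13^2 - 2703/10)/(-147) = 11321/2940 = 3.85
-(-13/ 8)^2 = -2.64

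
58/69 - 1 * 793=-54659/69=-792.16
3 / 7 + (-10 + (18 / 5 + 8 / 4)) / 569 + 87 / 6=594297 / 39830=14.92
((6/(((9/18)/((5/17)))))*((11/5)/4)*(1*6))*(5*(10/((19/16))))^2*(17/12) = 10560000/361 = 29252.08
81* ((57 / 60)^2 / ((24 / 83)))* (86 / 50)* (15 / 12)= 34787043 / 64000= 543.55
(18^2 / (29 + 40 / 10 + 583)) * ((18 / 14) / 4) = 729 / 4312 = 0.17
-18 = -18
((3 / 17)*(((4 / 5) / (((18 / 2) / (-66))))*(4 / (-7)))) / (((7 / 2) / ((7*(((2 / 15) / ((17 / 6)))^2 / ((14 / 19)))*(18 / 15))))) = 642048 / 150460625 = 0.00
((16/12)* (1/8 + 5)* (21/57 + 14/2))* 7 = 20090/57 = 352.46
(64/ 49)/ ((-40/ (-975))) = 1560/ 49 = 31.84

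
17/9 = 1.89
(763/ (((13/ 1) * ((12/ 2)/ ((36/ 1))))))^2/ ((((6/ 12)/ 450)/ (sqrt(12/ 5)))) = 7544910240 * sqrt(15)/ 169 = 172907169.87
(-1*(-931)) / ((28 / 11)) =1463 / 4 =365.75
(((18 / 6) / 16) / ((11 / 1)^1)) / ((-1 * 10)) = -3 / 1760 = -0.00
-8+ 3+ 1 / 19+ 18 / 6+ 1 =-18 / 19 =-0.95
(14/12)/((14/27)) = 9/4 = 2.25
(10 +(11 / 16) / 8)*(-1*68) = -21947 / 32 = -685.84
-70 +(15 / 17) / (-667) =-793745 / 11339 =-70.00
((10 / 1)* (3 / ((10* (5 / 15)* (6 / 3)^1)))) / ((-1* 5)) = -9 / 10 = -0.90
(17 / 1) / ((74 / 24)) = 204 / 37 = 5.51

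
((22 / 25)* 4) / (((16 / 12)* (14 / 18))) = 594 / 175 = 3.39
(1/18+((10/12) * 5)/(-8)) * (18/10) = -67/80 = -0.84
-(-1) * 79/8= 79/8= 9.88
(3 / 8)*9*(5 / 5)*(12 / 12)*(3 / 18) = 0.56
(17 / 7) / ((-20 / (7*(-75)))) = 255 / 4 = 63.75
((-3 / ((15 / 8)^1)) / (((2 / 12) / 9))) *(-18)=7776 / 5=1555.20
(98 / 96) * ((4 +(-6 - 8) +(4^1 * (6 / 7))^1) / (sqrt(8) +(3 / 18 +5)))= -4991 / 2692 +483 * sqrt(2) / 673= -0.84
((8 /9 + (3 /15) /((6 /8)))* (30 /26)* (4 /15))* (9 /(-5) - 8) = -784 /225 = -3.48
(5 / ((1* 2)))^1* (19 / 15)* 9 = 57 / 2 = 28.50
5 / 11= 0.45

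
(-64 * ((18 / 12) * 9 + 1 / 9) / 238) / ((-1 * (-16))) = -35 / 153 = -0.23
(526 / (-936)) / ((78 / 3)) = -263 / 12168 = -0.02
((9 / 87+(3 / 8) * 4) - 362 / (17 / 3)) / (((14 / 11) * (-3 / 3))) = 675477 / 13804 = 48.93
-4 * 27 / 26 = -54 / 13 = -4.15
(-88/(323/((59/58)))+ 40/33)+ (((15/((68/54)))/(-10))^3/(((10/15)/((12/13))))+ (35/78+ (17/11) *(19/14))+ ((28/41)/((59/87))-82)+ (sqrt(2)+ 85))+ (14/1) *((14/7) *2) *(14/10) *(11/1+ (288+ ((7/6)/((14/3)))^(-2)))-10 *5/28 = sqrt(2)+ 470989625042424261/19068898276064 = 24700.78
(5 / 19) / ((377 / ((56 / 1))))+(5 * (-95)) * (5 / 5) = -3402145 / 7163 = -474.96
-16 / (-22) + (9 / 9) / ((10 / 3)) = 113 / 110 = 1.03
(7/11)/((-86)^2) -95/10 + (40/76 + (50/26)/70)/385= -9352689791/984651668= -9.50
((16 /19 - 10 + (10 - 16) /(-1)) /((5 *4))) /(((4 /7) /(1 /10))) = -21 /760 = -0.03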